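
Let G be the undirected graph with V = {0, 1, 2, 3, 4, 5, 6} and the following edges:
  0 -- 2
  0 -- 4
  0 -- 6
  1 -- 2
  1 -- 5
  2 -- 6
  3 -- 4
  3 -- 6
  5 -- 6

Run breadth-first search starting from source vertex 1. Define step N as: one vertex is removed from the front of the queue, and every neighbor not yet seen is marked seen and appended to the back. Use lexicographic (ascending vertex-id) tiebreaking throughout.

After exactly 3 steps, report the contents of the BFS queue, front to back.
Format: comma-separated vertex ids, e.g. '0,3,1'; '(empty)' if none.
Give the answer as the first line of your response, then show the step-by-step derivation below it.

0,6

step 1: dequeue 1; queue=[2,5]; order=1
step 2: dequeue 2; queue=[5,0,6]; order=1,2
step 3: dequeue 5; queue=[0,6]; order=1,2,5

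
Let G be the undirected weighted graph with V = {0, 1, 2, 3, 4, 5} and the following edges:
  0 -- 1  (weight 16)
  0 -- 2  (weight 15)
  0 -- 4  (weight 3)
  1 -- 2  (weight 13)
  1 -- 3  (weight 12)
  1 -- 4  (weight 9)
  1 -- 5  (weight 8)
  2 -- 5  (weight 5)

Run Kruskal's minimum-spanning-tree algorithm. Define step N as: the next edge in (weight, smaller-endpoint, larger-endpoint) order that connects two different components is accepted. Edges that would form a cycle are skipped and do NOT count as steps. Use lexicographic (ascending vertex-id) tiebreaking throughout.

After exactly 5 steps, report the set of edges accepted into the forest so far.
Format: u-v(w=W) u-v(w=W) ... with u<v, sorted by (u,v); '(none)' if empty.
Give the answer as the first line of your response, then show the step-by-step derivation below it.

0-4(w=3) 1-3(w=12) 1-4(w=9) 1-5(w=8) 2-5(w=5)

step 1: add edge 0-4 (w=3); MST = {0-4(w=3)}
step 2: add edge 2-5 (w=5); MST = {0-4(w=3) 2-5(w=5)}
step 3: add edge 1-5 (w=8); MST = {0-4(w=3) 1-5(w=8) 2-5(w=5)}
step 4: add edge 1-4 (w=9); MST = {0-4(w=3) 1-4(w=9) 1-5(w=8) 2-5(w=5)}
step 5: add edge 1-3 (w=12); MST = {0-4(w=3) 1-3(w=12) 1-4(w=9) 1-5(w=8) 2-5(w=5)}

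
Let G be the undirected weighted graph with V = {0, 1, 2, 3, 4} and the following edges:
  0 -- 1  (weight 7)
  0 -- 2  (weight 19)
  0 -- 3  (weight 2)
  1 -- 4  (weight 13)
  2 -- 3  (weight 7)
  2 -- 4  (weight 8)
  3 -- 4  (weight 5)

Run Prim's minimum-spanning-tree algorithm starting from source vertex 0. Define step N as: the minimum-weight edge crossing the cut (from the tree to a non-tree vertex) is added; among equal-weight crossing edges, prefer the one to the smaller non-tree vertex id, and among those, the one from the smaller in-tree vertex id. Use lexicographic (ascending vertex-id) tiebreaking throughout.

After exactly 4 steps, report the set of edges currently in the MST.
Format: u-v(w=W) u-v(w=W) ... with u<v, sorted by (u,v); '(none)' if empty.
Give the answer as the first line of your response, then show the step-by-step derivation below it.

0-1(w=7) 0-3(w=2) 2-3(w=7) 3-4(w=5)

step 1: add edge 0-3 (w=2); MST = {0-3(w=2)}
step 2: add edge 3-4 (w=5); MST = {0-3(w=2) 3-4(w=5)}
step 3: add edge 0-1 (w=7); MST = {0-1(w=7) 0-3(w=2) 3-4(w=5)}
step 4: add edge 2-3 (w=7); MST = {0-1(w=7) 0-3(w=2) 2-3(w=7) 3-4(w=5)}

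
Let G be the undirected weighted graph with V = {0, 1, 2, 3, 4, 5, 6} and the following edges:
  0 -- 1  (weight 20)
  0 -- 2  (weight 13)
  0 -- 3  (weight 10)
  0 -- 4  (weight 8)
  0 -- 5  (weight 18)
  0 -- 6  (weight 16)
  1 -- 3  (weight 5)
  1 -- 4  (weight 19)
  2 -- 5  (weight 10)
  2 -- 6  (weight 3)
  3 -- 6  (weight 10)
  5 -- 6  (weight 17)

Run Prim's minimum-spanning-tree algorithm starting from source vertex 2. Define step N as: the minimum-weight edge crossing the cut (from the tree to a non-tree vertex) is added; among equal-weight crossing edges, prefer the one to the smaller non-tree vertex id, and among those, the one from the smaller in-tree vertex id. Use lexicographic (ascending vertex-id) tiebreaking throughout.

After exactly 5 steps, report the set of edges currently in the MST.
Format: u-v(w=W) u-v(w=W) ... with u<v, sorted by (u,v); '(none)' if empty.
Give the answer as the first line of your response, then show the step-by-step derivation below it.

0-3(w=10) 0-4(w=8) 1-3(w=5) 2-6(w=3) 3-6(w=10)

step 1: add edge 2-6 (w=3); MST = {2-6(w=3)}
step 2: add edge 3-6 (w=10); MST = {2-6(w=3) 3-6(w=10)}
step 3: add edge 1-3 (w=5); MST = {1-3(w=5) 2-6(w=3) 3-6(w=10)}
step 4: add edge 0-3 (w=10); MST = {0-3(w=10) 1-3(w=5) 2-6(w=3) 3-6(w=10)}
step 5: add edge 0-4 (w=8); MST = {0-3(w=10) 0-4(w=8) 1-3(w=5) 2-6(w=3) 3-6(w=10)}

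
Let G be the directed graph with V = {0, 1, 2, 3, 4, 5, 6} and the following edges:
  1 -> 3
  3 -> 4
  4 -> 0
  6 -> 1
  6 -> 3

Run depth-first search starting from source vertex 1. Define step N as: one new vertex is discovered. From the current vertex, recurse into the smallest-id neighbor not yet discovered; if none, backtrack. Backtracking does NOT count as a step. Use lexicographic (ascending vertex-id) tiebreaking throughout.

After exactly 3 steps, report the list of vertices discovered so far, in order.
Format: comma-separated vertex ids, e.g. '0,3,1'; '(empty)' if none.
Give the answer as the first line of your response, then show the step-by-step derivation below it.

1,3,4

step 1: discover 1; path=1; order=1
step 2: discover 3; path=1>3; order=1,3
step 3: discover 4; path=1>3>4; order=1,3,4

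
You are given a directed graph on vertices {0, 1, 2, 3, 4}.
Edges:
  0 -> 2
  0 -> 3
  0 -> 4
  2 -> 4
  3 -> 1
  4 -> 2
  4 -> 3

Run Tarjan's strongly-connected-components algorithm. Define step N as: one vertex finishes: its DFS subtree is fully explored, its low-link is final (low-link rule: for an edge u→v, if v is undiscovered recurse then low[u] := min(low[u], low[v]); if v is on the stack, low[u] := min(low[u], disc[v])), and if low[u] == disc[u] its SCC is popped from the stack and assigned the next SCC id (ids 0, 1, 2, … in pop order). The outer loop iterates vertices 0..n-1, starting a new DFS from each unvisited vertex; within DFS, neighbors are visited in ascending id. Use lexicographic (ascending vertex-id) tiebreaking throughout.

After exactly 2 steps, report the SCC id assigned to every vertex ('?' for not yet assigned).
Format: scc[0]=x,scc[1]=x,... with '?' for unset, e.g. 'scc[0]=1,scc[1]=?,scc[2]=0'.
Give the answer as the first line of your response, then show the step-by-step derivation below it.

scc[0]=?,scc[1]=0,scc[2]=?,scc[3]=1,scc[4]=?

step 1: low=(low[0]=0,low[1]=4,low[2]=1,low[3]=3,low[4]=1); scc=(scc[0]=?,scc[1]=0,scc[2]=?,scc[3]=?,scc[4]=?)
step 2: low=(low[0]=0,low[1]=4,low[2]=1,low[3]=3,low[4]=1); scc=(scc[0]=?,scc[1]=0,scc[2]=?,scc[3]=1,scc[4]=?)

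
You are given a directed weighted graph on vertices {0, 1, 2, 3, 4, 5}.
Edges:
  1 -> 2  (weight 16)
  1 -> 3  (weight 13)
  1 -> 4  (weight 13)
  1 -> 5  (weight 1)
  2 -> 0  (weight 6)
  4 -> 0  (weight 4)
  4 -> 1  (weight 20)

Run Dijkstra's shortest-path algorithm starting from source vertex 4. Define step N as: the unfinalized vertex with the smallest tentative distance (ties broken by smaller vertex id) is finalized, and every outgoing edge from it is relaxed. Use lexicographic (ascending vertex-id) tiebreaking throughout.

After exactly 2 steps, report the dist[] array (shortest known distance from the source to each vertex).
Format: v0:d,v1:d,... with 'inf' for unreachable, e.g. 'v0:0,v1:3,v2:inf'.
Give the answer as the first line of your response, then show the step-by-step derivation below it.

v0:4,v1:20,v2:inf,v3:inf,v4:0,v5:inf

step 1: dist = v0:4,v1:20,v2:inf,v3:inf,v4:0,v5:inf
step 2: dist = v0:4,v1:20,v2:inf,v3:inf,v4:0,v5:inf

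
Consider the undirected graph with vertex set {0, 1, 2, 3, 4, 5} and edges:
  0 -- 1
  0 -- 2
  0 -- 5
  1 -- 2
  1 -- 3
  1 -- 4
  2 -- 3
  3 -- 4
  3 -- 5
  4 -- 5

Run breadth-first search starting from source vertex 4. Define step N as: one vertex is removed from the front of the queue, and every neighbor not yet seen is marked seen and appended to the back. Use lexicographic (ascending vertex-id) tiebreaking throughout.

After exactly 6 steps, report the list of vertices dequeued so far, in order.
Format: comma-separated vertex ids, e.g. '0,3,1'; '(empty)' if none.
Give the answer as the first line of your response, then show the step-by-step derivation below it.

4,1,3,5,0,2

step 1: dequeue 4; queue=[1,3,5]; order=4
step 2: dequeue 1; queue=[3,5,0,2]; order=4,1
step 3: dequeue 3; queue=[5,0,2]; order=4,1,3
step 4: dequeue 5; queue=[0,2]; order=4,1,3,5
step 5: dequeue 0; queue=[2]; order=4,1,3,5,0
step 6: dequeue 2; queue=[(empty)]; order=4,1,3,5,0,2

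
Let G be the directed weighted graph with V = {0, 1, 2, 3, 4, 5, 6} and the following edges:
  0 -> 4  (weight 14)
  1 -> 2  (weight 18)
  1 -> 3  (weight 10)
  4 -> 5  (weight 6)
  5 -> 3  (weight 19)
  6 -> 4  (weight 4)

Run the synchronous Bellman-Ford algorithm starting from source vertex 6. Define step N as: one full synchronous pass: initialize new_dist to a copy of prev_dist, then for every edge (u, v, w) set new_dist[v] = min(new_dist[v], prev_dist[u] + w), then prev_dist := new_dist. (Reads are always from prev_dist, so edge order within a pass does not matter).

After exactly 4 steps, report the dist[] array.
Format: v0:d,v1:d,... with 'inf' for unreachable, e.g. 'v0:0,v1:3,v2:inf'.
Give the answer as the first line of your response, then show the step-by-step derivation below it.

v0:inf,v1:inf,v2:inf,v3:29,v4:4,v5:10,v6:0

step 1: dist = v0:inf,v1:inf,v2:inf,v3:inf,v4:4,v5:inf,v6:0
step 2: dist = v0:inf,v1:inf,v2:inf,v3:inf,v4:4,v5:10,v6:0
step 3: dist = v0:inf,v1:inf,v2:inf,v3:29,v4:4,v5:10,v6:0
step 4: dist = v0:inf,v1:inf,v2:inf,v3:29,v4:4,v5:10,v6:0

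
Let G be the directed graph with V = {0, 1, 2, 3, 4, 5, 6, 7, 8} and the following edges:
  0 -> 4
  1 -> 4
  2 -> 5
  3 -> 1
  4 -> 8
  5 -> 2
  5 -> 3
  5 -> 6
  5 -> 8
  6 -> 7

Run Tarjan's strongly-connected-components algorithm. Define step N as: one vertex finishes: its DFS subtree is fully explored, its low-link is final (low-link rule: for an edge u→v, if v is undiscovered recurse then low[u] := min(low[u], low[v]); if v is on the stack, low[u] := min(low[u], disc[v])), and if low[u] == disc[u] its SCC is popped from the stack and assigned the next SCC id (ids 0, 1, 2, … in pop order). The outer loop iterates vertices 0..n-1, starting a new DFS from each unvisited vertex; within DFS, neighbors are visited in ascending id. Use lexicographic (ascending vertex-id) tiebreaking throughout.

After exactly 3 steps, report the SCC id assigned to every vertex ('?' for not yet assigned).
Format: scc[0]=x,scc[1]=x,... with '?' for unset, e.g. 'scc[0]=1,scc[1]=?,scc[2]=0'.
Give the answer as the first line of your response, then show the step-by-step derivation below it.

scc[0]=2,scc[1]=?,scc[2]=?,scc[3]=?,scc[4]=1,scc[5]=?,scc[6]=?,scc[7]=?,scc[8]=0

step 1: low=(low[0]=0,low[1]=?,low[2]=?,low[3]=?,low[4]=1,low[5]=?,low[6]=?,low[7]=?,low[8]=2); scc=(scc[0]=?,scc[1]=?,scc[2]=?,scc[3]=?,scc[4]=?,scc[5]=?,scc[6]=?,scc[7]=?,scc[8]=0)
step 2: low=(low[0]=0,low[1]=?,low[2]=?,low[3]=?,low[4]=1,low[5]=?,low[6]=?,low[7]=?,low[8]=2); scc=(scc[0]=?,scc[1]=?,scc[2]=?,scc[3]=?,scc[4]=1,scc[5]=?,scc[6]=?,scc[7]=?,scc[8]=0)
step 3: low=(low[0]=0,low[1]=?,low[2]=?,low[3]=?,low[4]=1,low[5]=?,low[6]=?,low[7]=?,low[8]=2); scc=(scc[0]=2,scc[1]=?,scc[2]=?,scc[3]=?,scc[4]=1,scc[5]=?,scc[6]=?,scc[7]=?,scc[8]=0)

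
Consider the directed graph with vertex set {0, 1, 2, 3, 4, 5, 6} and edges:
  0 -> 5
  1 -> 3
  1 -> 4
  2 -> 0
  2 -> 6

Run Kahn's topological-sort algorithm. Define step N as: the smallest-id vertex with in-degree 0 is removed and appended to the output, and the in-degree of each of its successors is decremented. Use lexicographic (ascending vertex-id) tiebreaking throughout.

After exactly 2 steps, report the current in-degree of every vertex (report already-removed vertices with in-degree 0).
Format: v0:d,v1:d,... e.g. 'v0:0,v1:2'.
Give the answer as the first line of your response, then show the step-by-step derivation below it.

v0:0,v1:0,v2:0,v3:0,v4:0,v5:1,v6:0

step 1: output 1; order=[1]; indeg=(1,0,0,0,0,1,1)
step 2: output 2; order=[1,2]; indeg=(0,0,0,0,0,1,0)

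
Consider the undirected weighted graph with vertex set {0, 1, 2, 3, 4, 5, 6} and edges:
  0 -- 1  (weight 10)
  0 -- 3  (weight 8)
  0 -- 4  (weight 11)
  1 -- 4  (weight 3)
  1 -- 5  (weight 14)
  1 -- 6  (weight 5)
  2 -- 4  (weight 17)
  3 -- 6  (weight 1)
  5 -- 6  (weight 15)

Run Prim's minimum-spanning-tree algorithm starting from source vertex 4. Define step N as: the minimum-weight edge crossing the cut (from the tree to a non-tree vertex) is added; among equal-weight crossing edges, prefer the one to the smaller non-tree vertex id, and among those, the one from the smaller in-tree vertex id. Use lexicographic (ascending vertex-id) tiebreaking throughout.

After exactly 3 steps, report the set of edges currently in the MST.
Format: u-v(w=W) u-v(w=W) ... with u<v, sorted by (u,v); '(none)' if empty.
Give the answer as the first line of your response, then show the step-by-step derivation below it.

1-4(w=3) 1-6(w=5) 3-6(w=1)

step 1: add edge 1-4 (w=3); MST = {1-4(w=3)}
step 2: add edge 1-6 (w=5); MST = {1-4(w=3) 1-6(w=5)}
step 3: add edge 3-6 (w=1); MST = {1-4(w=3) 1-6(w=5) 3-6(w=1)}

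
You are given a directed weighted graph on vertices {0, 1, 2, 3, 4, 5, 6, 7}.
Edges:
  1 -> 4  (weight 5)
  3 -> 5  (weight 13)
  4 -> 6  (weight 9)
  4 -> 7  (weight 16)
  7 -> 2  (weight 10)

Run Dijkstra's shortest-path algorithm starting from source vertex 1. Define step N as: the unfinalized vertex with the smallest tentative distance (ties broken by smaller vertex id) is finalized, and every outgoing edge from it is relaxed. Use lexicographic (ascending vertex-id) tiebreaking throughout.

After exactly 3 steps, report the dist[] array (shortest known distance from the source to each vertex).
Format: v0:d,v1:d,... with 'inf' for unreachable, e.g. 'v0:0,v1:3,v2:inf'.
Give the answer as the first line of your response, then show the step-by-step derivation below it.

v0:inf,v1:0,v2:inf,v3:inf,v4:5,v5:inf,v6:14,v7:21

step 1: dist = v0:inf,v1:0,v2:inf,v3:inf,v4:5,v5:inf,v6:inf,v7:inf
step 2: dist = v0:inf,v1:0,v2:inf,v3:inf,v4:5,v5:inf,v6:14,v7:21
step 3: dist = v0:inf,v1:0,v2:inf,v3:inf,v4:5,v5:inf,v6:14,v7:21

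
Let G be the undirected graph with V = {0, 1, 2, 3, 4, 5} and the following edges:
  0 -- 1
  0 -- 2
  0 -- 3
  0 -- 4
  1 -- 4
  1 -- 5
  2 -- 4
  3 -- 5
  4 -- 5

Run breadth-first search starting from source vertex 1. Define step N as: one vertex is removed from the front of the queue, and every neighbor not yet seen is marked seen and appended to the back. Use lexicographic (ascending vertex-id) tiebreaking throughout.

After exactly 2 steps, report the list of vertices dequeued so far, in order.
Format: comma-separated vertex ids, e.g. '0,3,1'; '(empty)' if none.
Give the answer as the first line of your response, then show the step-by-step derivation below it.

1,0

step 1: dequeue 1; queue=[0,4,5]; order=1
step 2: dequeue 0; queue=[4,5,2,3]; order=1,0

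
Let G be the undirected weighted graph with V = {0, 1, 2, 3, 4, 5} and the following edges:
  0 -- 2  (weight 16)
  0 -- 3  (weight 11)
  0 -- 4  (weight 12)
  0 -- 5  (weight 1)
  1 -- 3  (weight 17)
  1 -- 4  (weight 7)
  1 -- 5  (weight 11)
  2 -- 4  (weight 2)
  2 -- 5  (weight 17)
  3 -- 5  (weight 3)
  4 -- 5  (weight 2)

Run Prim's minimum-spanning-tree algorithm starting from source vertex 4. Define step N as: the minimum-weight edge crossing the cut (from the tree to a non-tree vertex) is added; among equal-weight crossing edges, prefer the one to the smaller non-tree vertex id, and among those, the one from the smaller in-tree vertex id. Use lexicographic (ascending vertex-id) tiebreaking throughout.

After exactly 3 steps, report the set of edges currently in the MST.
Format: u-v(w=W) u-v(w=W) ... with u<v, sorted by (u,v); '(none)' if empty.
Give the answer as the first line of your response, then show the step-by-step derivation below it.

0-5(w=1) 2-4(w=2) 4-5(w=2)

step 1: add edge 2-4 (w=2); MST = {2-4(w=2)}
step 2: add edge 4-5 (w=2); MST = {2-4(w=2) 4-5(w=2)}
step 3: add edge 0-5 (w=1); MST = {0-5(w=1) 2-4(w=2) 4-5(w=2)}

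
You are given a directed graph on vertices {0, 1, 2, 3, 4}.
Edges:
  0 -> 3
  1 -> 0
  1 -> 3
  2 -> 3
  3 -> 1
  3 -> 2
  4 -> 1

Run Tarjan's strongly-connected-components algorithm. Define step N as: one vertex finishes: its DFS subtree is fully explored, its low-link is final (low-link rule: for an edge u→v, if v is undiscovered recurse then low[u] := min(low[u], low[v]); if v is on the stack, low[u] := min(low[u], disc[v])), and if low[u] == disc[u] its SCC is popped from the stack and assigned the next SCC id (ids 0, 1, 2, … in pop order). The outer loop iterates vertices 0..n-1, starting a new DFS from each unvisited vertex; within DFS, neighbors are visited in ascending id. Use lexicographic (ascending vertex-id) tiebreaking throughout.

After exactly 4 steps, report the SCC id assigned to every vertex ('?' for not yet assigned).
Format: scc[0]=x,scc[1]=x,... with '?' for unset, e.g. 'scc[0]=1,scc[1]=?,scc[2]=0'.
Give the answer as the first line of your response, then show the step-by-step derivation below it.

scc[0]=0,scc[1]=0,scc[2]=0,scc[3]=0,scc[4]=?

step 1: low=(low[0]=0,low[1]=0,low[2]=?,low[3]=1,low[4]=?); scc=(scc[0]=?,scc[1]=?,scc[2]=?,scc[3]=?,scc[4]=?)
step 2: low=(low[0]=0,low[1]=0,low[2]=1,low[3]=0,low[4]=?); scc=(scc[0]=?,scc[1]=?,scc[2]=?,scc[3]=?,scc[4]=?)
step 3: low=(low[0]=0,low[1]=0,low[2]=1,low[3]=0,low[4]=?); scc=(scc[0]=?,scc[1]=?,scc[2]=?,scc[3]=?,scc[4]=?)
step 4: low=(low[0]=0,low[1]=0,low[2]=1,low[3]=0,low[4]=?); scc=(scc[0]=0,scc[1]=0,scc[2]=0,scc[3]=0,scc[4]=?)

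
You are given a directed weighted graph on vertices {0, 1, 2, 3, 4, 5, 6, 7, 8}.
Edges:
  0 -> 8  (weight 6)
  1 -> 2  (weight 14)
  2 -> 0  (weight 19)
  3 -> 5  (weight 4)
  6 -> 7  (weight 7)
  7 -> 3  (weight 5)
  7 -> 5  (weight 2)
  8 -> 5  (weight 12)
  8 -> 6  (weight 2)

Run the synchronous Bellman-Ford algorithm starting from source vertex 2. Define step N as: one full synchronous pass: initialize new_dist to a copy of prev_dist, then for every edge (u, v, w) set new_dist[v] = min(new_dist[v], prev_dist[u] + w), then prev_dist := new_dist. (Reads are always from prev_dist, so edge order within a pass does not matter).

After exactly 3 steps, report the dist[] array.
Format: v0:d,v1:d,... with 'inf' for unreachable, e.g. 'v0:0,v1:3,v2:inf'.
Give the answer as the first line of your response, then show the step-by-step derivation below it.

v0:19,v1:inf,v2:0,v3:inf,v4:inf,v5:37,v6:27,v7:inf,v8:25

step 1: dist = v0:19,v1:inf,v2:0,v3:inf,v4:inf,v5:inf,v6:inf,v7:inf,v8:inf
step 2: dist = v0:19,v1:inf,v2:0,v3:inf,v4:inf,v5:inf,v6:inf,v7:inf,v8:25
step 3: dist = v0:19,v1:inf,v2:0,v3:inf,v4:inf,v5:37,v6:27,v7:inf,v8:25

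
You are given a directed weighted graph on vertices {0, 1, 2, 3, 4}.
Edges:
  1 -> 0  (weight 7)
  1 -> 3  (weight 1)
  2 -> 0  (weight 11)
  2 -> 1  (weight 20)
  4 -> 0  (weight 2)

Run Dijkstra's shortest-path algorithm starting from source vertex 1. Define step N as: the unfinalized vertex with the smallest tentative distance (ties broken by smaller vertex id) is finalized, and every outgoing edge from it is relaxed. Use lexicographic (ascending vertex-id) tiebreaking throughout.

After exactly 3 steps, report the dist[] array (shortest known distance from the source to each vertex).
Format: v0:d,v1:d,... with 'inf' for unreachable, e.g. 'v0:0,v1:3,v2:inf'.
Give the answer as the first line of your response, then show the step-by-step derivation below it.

v0:7,v1:0,v2:inf,v3:1,v4:inf

step 1: dist = v0:7,v1:0,v2:inf,v3:1,v4:inf
step 2: dist = v0:7,v1:0,v2:inf,v3:1,v4:inf
step 3: dist = v0:7,v1:0,v2:inf,v3:1,v4:inf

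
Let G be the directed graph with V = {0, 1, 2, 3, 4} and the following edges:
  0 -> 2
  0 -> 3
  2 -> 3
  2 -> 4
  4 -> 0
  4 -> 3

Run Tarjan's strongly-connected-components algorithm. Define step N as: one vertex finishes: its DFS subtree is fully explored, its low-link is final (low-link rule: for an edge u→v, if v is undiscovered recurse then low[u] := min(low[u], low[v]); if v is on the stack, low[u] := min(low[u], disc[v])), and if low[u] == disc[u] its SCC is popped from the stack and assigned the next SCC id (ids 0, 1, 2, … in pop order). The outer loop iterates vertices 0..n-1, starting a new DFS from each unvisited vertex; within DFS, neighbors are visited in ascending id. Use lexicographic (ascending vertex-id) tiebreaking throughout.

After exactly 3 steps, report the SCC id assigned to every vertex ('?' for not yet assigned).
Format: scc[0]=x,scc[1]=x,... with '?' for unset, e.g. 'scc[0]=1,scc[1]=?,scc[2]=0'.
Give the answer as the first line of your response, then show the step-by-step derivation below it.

scc[0]=?,scc[1]=?,scc[2]=?,scc[3]=0,scc[4]=?

step 1: low=(low[0]=0,low[1]=?,low[2]=1,low[3]=2,low[4]=?); scc=(scc[0]=?,scc[1]=?,scc[2]=?,scc[3]=0,scc[4]=?)
step 2: low=(low[0]=0,low[1]=?,low[2]=1,low[3]=2,low[4]=0); scc=(scc[0]=?,scc[1]=?,scc[2]=?,scc[3]=0,scc[4]=?)
step 3: low=(low[0]=0,low[1]=?,low[2]=0,low[3]=2,low[4]=0); scc=(scc[0]=?,scc[1]=?,scc[2]=?,scc[3]=0,scc[4]=?)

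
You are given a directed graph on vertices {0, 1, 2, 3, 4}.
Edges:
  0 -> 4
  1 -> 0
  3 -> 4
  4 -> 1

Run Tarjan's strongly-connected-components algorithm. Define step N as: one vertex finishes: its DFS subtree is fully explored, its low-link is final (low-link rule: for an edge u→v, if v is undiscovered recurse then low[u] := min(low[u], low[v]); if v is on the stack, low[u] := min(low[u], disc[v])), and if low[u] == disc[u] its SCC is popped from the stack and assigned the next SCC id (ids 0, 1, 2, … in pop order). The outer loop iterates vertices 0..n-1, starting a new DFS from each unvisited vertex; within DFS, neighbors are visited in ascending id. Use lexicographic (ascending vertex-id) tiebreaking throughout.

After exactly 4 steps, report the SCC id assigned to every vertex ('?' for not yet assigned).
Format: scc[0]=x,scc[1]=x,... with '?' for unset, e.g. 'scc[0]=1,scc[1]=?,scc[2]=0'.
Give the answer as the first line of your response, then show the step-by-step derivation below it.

scc[0]=0,scc[1]=0,scc[2]=1,scc[3]=?,scc[4]=0

step 1: low=(low[0]=0,low[1]=0,low[2]=?,low[3]=?,low[4]=1); scc=(scc[0]=?,scc[1]=?,scc[2]=?,scc[3]=?,scc[4]=?)
step 2: low=(low[0]=0,low[1]=0,low[2]=?,low[3]=?,low[4]=0); scc=(scc[0]=?,scc[1]=?,scc[2]=?,scc[3]=?,scc[4]=?)
step 3: low=(low[0]=0,low[1]=0,low[2]=?,low[3]=?,low[4]=0); scc=(scc[0]=0,scc[1]=0,scc[2]=?,scc[3]=?,scc[4]=0)
step 4: low=(low[0]=0,low[1]=0,low[2]=3,low[3]=?,low[4]=0); scc=(scc[0]=0,scc[1]=0,scc[2]=1,scc[3]=?,scc[4]=0)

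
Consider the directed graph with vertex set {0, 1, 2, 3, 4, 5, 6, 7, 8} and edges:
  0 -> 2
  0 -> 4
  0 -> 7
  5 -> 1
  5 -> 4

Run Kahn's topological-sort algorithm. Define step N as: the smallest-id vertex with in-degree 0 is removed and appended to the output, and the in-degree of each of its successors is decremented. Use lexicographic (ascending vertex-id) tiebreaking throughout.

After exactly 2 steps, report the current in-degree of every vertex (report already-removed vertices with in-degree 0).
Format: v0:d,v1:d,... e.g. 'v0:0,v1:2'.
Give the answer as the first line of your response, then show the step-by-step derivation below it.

v0:0,v1:1,v2:0,v3:0,v4:1,v5:0,v6:0,v7:0,v8:0

step 1: output 0; order=[0]; indeg=(0,1,0,0,1,0,0,0,0)
step 2: output 2; order=[0,2]; indeg=(0,1,0,0,1,0,0,0,0)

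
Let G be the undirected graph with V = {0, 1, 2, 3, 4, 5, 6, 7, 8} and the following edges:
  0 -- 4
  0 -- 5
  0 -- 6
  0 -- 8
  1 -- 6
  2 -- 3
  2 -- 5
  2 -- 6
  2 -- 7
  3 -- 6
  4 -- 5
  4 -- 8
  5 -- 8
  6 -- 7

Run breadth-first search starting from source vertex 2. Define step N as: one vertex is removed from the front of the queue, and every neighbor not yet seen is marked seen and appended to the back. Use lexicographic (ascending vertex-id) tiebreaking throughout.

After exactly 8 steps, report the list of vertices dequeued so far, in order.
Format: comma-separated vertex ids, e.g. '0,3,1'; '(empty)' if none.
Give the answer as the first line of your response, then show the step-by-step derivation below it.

2,3,5,6,7,0,4,8

step 1: dequeue 2; queue=[3,5,6,7]; order=2
step 2: dequeue 3; queue=[5,6,7]; order=2,3
step 3: dequeue 5; queue=[6,7,0,4,8]; order=2,3,5
step 4: dequeue 6; queue=[7,0,4,8,1]; order=2,3,5,6
step 5: dequeue 7; queue=[0,4,8,1]; order=2,3,5,6,7
step 6: dequeue 0; queue=[4,8,1]; order=2,3,5,6,7,0
step 7: dequeue 4; queue=[8,1]; order=2,3,5,6,7,0,4
step 8: dequeue 8; queue=[1]; order=2,3,5,6,7,0,4,8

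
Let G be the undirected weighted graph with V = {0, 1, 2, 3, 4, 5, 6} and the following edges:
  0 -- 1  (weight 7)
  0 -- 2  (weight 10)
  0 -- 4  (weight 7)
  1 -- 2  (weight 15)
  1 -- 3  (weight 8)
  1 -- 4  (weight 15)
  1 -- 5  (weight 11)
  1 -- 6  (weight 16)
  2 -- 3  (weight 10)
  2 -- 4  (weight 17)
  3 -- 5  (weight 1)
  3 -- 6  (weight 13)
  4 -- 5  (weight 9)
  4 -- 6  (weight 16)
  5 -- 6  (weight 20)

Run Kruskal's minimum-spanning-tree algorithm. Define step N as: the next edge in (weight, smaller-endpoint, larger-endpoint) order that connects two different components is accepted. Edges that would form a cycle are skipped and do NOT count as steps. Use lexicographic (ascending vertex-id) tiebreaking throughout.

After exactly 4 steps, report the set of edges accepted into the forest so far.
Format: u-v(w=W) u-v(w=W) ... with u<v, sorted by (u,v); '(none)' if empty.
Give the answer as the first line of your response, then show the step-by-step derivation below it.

0-1(w=7) 0-4(w=7) 1-3(w=8) 3-5(w=1)

step 1: add edge 3-5 (w=1); MST = {3-5(w=1)}
step 2: add edge 0-1 (w=7); MST = {0-1(w=7) 3-5(w=1)}
step 3: add edge 0-4 (w=7); MST = {0-1(w=7) 0-4(w=7) 3-5(w=1)}
step 4: add edge 1-3 (w=8); MST = {0-1(w=7) 0-4(w=7) 1-3(w=8) 3-5(w=1)}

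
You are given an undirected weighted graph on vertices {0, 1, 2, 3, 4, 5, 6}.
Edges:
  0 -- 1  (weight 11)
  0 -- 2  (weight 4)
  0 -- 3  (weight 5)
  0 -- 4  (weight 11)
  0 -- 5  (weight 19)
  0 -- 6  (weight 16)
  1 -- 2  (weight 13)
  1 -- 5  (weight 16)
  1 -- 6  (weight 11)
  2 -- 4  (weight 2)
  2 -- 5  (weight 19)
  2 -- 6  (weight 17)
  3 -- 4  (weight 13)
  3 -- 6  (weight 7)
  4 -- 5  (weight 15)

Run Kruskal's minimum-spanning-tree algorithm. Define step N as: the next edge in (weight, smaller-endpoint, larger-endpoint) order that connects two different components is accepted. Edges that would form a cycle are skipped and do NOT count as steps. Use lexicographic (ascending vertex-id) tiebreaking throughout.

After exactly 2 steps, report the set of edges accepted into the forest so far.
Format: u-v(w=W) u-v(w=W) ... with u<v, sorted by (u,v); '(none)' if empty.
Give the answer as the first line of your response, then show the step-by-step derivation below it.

0-2(w=4) 2-4(w=2)

step 1: add edge 2-4 (w=2); MST = {2-4(w=2)}
step 2: add edge 0-2 (w=4); MST = {0-2(w=4) 2-4(w=2)}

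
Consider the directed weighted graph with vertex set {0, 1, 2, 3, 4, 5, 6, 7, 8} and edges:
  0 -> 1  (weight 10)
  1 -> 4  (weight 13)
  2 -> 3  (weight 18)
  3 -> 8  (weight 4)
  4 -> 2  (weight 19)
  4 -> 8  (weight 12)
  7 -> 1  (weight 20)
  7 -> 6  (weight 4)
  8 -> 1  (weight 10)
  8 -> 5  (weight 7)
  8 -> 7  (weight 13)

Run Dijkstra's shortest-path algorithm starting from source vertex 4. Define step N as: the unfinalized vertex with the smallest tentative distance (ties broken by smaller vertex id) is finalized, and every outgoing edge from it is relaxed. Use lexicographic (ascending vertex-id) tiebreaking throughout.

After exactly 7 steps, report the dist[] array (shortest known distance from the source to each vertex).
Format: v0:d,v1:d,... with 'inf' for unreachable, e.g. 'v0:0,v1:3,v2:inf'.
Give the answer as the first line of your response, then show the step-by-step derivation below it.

v0:inf,v1:22,v2:19,v3:37,v4:0,v5:19,v6:29,v7:25,v8:12

step 1: dist = v0:inf,v1:inf,v2:19,v3:inf,v4:0,v5:inf,v6:inf,v7:inf,v8:12
step 2: dist = v0:inf,v1:22,v2:19,v3:inf,v4:0,v5:19,v6:inf,v7:25,v8:12
step 3: dist = v0:inf,v1:22,v2:19,v3:37,v4:0,v5:19,v6:inf,v7:25,v8:12
step 4: dist = v0:inf,v1:22,v2:19,v3:37,v4:0,v5:19,v6:inf,v7:25,v8:12
step 5: dist = v0:inf,v1:22,v2:19,v3:37,v4:0,v5:19,v6:inf,v7:25,v8:12
step 6: dist = v0:inf,v1:22,v2:19,v3:37,v4:0,v5:19,v6:29,v7:25,v8:12
step 7: dist = v0:inf,v1:22,v2:19,v3:37,v4:0,v5:19,v6:29,v7:25,v8:12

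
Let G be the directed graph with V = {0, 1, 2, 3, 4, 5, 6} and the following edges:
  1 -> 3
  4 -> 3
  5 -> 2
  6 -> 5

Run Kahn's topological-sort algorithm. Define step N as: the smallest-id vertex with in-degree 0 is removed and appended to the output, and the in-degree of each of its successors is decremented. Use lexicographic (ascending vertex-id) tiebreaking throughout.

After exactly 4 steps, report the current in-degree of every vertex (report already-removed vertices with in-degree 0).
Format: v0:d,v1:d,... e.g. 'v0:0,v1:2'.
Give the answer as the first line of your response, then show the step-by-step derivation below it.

v0:0,v1:0,v2:1,v3:0,v4:0,v5:1,v6:0

step 1: output 0; order=[0]; indeg=(0,0,1,2,0,1,0)
step 2: output 1; order=[0,1]; indeg=(0,0,1,1,0,1,0)
step 3: output 4; order=[0,1,4]; indeg=(0,0,1,0,0,1,0)
step 4: output 3; order=[0,1,4,3]; indeg=(0,0,1,0,0,1,0)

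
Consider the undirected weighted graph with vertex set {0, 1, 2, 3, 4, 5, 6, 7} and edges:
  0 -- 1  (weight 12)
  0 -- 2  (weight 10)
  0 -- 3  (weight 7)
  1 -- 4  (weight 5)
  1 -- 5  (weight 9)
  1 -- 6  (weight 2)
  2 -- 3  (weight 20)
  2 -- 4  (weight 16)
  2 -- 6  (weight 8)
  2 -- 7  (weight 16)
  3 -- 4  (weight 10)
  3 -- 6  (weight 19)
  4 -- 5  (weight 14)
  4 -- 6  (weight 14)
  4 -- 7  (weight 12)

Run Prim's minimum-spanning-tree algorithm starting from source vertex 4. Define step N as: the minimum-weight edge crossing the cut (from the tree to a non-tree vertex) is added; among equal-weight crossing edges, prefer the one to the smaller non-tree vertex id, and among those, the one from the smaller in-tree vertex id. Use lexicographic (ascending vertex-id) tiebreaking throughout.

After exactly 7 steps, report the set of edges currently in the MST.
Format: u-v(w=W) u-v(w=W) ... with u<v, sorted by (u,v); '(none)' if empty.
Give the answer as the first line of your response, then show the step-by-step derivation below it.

0-2(w=10) 0-3(w=7) 1-4(w=5) 1-5(w=9) 1-6(w=2) 2-6(w=8) 4-7(w=12)

step 1: add edge 1-4 (w=5); MST = {1-4(w=5)}
step 2: add edge 1-6 (w=2); MST = {1-4(w=5) 1-6(w=2)}
step 3: add edge 2-6 (w=8); MST = {1-4(w=5) 1-6(w=2) 2-6(w=8)}
step 4: add edge 1-5 (w=9); MST = {1-4(w=5) 1-5(w=9) 1-6(w=2) 2-6(w=8)}
step 5: add edge 0-2 (w=10); MST = {0-2(w=10) 1-4(w=5) 1-5(w=9) 1-6(w=2) 2-6(w=8)}
step 6: add edge 0-3 (w=7); MST = {0-2(w=10) 0-3(w=7) 1-4(w=5) 1-5(w=9) 1-6(w=2) 2-6(w=8)}
step 7: add edge 4-7 (w=12); MST = {0-2(w=10) 0-3(w=7) 1-4(w=5) 1-5(w=9) 1-6(w=2) 2-6(w=8) 4-7(w=12)}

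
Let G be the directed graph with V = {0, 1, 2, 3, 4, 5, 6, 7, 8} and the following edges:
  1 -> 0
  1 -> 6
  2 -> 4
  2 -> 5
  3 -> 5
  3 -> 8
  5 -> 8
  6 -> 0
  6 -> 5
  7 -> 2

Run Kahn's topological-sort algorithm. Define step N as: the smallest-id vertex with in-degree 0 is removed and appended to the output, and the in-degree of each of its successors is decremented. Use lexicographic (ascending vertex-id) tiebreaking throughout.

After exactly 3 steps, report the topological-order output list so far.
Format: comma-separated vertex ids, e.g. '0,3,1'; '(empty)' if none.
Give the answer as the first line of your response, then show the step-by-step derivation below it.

1,3,6

step 1: output 1; order=[1]; indeg=(1,0,1,0,1,3,0,0,2)
step 2: output 3; order=[1,3]; indeg=(1,0,1,0,1,2,0,0,1)
step 3: output 6; order=[1,3,6]; indeg=(0,0,1,0,1,1,0,0,1)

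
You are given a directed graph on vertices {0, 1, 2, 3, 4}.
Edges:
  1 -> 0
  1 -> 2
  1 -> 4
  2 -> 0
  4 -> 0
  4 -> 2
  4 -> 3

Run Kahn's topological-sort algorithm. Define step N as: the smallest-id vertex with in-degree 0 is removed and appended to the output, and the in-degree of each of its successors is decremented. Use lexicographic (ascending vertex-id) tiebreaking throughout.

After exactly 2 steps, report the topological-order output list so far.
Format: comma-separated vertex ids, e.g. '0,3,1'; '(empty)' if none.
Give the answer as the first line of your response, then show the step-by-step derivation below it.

1,4

step 1: output 1; order=[1]; indeg=(2,0,1,1,0)
step 2: output 4; order=[1,4]; indeg=(1,0,0,0,0)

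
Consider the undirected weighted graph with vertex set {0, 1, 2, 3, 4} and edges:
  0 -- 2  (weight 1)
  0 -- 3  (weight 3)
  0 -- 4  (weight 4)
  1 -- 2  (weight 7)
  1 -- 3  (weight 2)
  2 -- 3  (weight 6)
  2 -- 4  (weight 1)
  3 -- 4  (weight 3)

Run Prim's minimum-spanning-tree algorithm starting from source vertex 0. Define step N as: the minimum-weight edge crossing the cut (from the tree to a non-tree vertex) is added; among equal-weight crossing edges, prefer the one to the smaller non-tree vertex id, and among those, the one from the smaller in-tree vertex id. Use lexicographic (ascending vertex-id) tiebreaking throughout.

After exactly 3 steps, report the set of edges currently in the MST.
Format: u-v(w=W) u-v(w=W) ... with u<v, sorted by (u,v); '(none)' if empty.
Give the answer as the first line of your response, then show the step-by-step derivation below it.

0-2(w=1) 0-3(w=3) 2-4(w=1)

step 1: add edge 0-2 (w=1); MST = {0-2(w=1)}
step 2: add edge 2-4 (w=1); MST = {0-2(w=1) 2-4(w=1)}
step 3: add edge 0-3 (w=3); MST = {0-2(w=1) 0-3(w=3) 2-4(w=1)}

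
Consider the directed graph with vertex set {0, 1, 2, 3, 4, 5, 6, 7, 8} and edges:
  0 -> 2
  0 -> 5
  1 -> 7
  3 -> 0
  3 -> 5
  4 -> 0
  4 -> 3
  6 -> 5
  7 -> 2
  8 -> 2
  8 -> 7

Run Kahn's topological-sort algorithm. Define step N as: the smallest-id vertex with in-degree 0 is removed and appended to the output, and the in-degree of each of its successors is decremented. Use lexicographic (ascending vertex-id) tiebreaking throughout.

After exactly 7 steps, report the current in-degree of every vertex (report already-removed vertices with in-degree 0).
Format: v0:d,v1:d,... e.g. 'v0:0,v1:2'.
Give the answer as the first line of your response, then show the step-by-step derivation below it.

v0:0,v1:0,v2:1,v3:0,v4:0,v5:0,v6:0,v7:0,v8:0

step 1: output 1; order=[1]; indeg=(2,0,3,1,0,3,0,1,0)
step 2: output 4; order=[1,4]; indeg=(1,0,3,0,0,3,0,1,0)
step 3: output 3; order=[1,4,3]; indeg=(0,0,3,0,0,2,0,1,0)
step 4: output 0; order=[1,4,3,0]; indeg=(0,0,2,0,0,1,0,1,0)
step 5: output 6; order=[1,4,3,0,6]; indeg=(0,0,2,0,0,0,0,1,0)
step 6: output 5; order=[1,4,3,0,6,5]; indeg=(0,0,2,0,0,0,0,1,0)
step 7: output 8; order=[1,4,3,0,6,5,8]; indeg=(0,0,1,0,0,0,0,0,0)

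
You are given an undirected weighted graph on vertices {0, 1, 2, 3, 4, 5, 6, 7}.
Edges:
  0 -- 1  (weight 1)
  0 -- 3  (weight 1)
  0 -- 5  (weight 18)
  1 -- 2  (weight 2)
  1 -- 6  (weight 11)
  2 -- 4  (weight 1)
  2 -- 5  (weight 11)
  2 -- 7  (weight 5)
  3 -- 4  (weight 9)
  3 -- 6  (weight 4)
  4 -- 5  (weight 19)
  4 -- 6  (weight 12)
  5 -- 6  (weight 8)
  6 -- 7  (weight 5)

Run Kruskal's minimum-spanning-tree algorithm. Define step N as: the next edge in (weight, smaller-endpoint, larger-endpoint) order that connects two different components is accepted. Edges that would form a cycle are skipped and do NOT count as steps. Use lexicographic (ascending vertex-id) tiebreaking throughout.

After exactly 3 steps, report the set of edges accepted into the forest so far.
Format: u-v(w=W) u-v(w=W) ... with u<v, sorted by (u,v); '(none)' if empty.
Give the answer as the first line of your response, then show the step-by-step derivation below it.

0-1(w=1) 0-3(w=1) 2-4(w=1)

step 1: add edge 0-1 (w=1); MST = {0-1(w=1)}
step 2: add edge 0-3 (w=1); MST = {0-1(w=1) 0-3(w=1)}
step 3: add edge 2-4 (w=1); MST = {0-1(w=1) 0-3(w=1) 2-4(w=1)}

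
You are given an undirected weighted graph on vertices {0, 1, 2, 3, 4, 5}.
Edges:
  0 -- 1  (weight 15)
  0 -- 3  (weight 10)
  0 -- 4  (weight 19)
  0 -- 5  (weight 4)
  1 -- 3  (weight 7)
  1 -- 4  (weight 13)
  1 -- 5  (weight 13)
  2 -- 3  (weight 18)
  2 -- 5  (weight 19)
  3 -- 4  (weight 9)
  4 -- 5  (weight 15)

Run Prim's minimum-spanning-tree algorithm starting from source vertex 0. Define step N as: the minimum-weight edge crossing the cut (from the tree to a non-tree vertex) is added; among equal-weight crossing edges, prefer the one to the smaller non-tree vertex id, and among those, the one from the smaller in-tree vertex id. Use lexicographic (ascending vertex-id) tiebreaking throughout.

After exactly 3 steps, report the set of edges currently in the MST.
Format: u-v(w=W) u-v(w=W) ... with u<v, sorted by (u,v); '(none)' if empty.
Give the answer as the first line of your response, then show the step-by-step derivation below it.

0-3(w=10) 0-5(w=4) 1-3(w=7)

step 1: add edge 0-5 (w=4); MST = {0-5(w=4)}
step 2: add edge 0-3 (w=10); MST = {0-3(w=10) 0-5(w=4)}
step 3: add edge 1-3 (w=7); MST = {0-3(w=10) 0-5(w=4) 1-3(w=7)}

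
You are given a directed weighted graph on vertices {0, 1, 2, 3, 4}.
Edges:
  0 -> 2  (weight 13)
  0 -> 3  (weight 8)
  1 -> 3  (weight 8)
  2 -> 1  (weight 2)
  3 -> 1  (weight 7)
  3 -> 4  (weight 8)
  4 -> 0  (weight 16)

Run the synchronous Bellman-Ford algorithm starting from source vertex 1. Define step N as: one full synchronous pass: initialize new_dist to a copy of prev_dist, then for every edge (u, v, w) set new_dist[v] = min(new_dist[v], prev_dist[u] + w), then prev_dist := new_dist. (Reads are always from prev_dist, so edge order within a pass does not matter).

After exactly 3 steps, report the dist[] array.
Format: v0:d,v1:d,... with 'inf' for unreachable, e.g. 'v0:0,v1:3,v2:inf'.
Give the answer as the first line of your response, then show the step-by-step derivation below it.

v0:32,v1:0,v2:inf,v3:8,v4:16

step 1: dist = v0:inf,v1:0,v2:inf,v3:8,v4:inf
step 2: dist = v0:inf,v1:0,v2:inf,v3:8,v4:16
step 3: dist = v0:32,v1:0,v2:inf,v3:8,v4:16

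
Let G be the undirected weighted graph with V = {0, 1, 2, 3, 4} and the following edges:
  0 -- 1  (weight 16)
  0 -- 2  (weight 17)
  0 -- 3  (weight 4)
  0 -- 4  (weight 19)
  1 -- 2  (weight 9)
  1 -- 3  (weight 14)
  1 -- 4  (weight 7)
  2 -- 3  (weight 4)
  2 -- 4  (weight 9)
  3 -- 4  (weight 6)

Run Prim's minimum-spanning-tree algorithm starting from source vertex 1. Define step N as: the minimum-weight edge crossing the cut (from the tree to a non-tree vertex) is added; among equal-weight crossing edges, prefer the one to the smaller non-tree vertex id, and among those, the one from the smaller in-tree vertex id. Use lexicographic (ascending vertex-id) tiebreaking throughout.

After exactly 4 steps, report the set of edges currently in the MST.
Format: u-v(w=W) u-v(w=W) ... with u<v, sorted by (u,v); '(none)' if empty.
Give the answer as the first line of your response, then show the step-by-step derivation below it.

0-3(w=4) 1-4(w=7) 2-3(w=4) 3-4(w=6)

step 1: add edge 1-4 (w=7); MST = {1-4(w=7)}
step 2: add edge 3-4 (w=6); MST = {1-4(w=7) 3-4(w=6)}
step 3: add edge 0-3 (w=4); MST = {0-3(w=4) 1-4(w=7) 3-4(w=6)}
step 4: add edge 2-3 (w=4); MST = {0-3(w=4) 1-4(w=7) 2-3(w=4) 3-4(w=6)}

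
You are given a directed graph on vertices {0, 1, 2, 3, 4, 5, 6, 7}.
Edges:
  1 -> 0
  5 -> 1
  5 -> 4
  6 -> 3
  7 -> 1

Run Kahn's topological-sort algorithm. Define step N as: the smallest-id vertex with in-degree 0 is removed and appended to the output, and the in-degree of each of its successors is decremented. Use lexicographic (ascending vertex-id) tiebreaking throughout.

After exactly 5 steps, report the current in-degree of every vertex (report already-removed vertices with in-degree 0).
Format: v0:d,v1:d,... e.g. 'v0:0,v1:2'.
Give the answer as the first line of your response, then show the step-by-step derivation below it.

v0:1,v1:1,v2:0,v3:0,v4:0,v5:0,v6:0,v7:0

step 1: output 2; order=[2]; indeg=(1,2,0,1,1,0,0,0)
step 2: output 5; order=[2,5]; indeg=(1,1,0,1,0,0,0,0)
step 3: output 4; order=[2,5,4]; indeg=(1,1,0,1,0,0,0,0)
step 4: output 6; order=[2,5,4,6]; indeg=(1,1,0,0,0,0,0,0)
step 5: output 3; order=[2,5,4,6,3]; indeg=(1,1,0,0,0,0,0,0)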